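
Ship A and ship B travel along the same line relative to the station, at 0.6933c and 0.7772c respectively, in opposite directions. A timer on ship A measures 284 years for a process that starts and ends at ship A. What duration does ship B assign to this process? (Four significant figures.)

963.7 years

Speed of ship A in ship B's frame: u = (v_A + v_B)/(1 + v_A v_B/c²) = (0.6933 + 0.7772)/(1 + 0.6933×0.7772) = 1.4705/1.53883276 = 0.95559; |u| = 0.95559c.
γ for this relative speed: γ = 1/√(1 − 0.913152) = 3.3933.
The clock on ship A records proper time, so ship B measures Δt = γΔτ = 3.3933 × 284 = 963.7 years.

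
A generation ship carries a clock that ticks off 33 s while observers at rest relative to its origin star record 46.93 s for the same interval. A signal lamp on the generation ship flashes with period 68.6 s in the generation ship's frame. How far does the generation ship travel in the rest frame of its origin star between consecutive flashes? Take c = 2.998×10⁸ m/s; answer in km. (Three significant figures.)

From Δt = γΔτ: γ = 46.93/33 = 1.42212.
β = √(1 − 1/γ²) = 0.71102. Lab-frame period = γτ = 1.42212×68.6 s = 97.557 s. Distance = βc × γτ = 0.71102 × 2.998×10⁸ m/s × 97.557 s = 2.0796×10^10 m = 2.08×10^7 km.

2.08×10^7 km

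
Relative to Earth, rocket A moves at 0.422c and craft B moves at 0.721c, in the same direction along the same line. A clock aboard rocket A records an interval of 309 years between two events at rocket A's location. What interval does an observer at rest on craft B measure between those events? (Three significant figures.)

Speed of rocket A in craft B's frame: u = (v_A − v_B)/(1 − v_A v_B/c²) = (0.422 − 0.721)/(1 − 0.422×0.721) = −0.299/0.695738 = −0.42976; |u| = 0.42976c.
γ for this relative speed: γ = 1/√(1 − 0.184694) = 1.1075.
The clock on rocket A records proper time, so craft B measures Δt = γΔτ = 1.1075 × 309 = 342 years.

342 years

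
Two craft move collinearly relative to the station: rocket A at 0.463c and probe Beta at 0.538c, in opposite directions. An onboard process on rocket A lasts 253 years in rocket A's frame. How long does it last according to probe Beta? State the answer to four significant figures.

The velocity of rocket A relative to probe Beta is (0.463 + 0.538)c / (1 + 0.463×0.538) = 0.80138c; relative speed 0.80138c.
At |u| = 0.80138c, γ = (1 − 0.64221)^(−1/2) = 1.6718.
The clock on rocket A records proper time, so probe Beta measures Δt = γΔτ = 1.6718 × 253 = 423.0 years.

423.0 years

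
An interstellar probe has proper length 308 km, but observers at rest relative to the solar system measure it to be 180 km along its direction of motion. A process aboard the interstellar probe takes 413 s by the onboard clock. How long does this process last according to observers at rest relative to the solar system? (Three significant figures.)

γ = L₀/L = 308/180 = 1.71111.
The same γ dilates the second interval: 1.71111 × 413 s = 707 s.

707 s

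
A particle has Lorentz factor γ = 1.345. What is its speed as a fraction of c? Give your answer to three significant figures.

β = √(1 − 1/γ²) = √(1 − 1/1.809025) = √0.447216 = 0.669.

0.669c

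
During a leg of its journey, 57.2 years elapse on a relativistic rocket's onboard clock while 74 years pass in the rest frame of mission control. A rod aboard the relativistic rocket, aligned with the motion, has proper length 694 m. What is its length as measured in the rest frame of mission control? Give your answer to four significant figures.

γ = Δt/Δτ = 74/57.2 = 1.29371.
The rod contracts by the same γ: 694 m / 1.29371 = 536.4 m.

536.4 m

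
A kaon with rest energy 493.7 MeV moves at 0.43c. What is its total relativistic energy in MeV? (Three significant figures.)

547 MeV

With β = 0.43, γ = 1/√(1 − 0.43²) = 1/√0.8151 = 1.1076.
Total energy: E = γmc² = 1.1076 × 493.7 MeV = 547 MeV.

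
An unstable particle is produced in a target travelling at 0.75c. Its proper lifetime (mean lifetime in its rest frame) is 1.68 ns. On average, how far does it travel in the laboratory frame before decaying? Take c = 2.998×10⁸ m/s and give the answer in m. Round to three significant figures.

0.571 m

Lorentz factor: γ = (1 − 0.5625)^(−1/2) = 1.5119.
Lab-frame lifetime: Δt = γτ = 1.5119 × 1.68 ns = 2.54 ns.
Distance: d = vΔt = 0.75 × 2.998×10⁸ m/s × 2.5400×10^-9 s = 0.571 m.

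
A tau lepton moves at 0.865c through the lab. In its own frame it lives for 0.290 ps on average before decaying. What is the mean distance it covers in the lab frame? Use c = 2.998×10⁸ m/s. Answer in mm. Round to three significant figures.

0.150 mm

γ = 1/√(1 − β²) = 1/√(1 − 0.748225) = 1/√0.251775 = 1/0.501772 = 1.9929.
Lab-frame lifetime: Δt = γτ = 1.9929 × 0.290 ps = 0.57794 ps.
Distance: d = vΔt = 0.865 × 2.998×10⁸ m/s × 5.7794×10^-13 s = 1.50×10^-4 m = 0.150 mm.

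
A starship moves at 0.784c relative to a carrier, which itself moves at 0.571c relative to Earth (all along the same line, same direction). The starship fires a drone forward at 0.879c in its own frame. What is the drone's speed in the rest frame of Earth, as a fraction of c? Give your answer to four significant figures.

First combine the drone and starship (S''→S'): u₁ = (0.879 + 0.784)/(1 + 0.879×0.784) = 1.663/1.689136 = 0.98453.
Then combine with the carrier (S'→S): u = (0.98453 + 0.571)/(1 + 0.98453×0.571) = 1.55553/1.56216663 = 0.99575.

0.9958c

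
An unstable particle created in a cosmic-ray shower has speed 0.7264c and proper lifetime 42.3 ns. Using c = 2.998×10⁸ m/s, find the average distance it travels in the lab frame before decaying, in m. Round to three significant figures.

13.4 m

With β = 0.7264, γ = 1/√(1 − 0.7264²) = 1/√0.47234304 = 1.455.
Lab-frame lifetime: Δt = γτ = 1.455 × 42.3 ns = 61.547 ns.
Distance: d = vΔt = 0.7264 × 2.998×10⁸ m/s × 6.1547×10^-8 s = 13.4 m.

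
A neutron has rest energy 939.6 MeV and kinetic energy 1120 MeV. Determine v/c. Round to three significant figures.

γ = 1 + K/(mc²) = 1 + 1120/939.6 = 2.192.
β = √(1 − 1/γ²) = √(1 − 0.208122) = √0.791878 = 0.890.

0.890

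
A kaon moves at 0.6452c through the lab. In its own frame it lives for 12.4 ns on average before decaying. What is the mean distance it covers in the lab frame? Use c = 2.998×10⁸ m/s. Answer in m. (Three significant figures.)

3.14 m

Lorentz factor: γ = (1 − 0.41628304)^(−1/2) = 1.3089.
Lab-frame lifetime: Δt = γτ = 1.3089 × 12.4 ns = 16.23 ns.
Distance: d = vΔt = 0.6452 × 2.998×10⁸ m/s × 1.6230×10^-8 s = 3.14 m.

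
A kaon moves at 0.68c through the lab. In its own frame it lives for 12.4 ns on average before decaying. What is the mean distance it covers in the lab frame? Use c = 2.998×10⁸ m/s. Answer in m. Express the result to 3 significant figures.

3.45 m

γ = 1/√(1 − β²) = 1/√(1 − 0.4624) = 1/√0.5376 = 1/0.733212 = 1.3639.
Lab-frame lifetime: Δt = γτ = 1.3639 × 12.4 ns = 16.912 ns.
Distance: d = vΔt = 0.68 × 2.998×10⁸ m/s × 1.6912×10^-8 s = 3.45 m.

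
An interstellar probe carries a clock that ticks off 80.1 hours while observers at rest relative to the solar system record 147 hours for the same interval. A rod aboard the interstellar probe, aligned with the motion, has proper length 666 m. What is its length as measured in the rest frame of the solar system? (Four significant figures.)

γ = Δt/Δτ = 147/80.1 = 1.83521.
The rod contracts by the same γ: 666 m / 1.83521 = 362.9 m.

362.9 m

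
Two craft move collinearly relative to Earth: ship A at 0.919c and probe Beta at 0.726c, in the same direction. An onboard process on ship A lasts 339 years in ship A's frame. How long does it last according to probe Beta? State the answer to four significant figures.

Speed of ship A in probe Beta's frame: u = (v_A − v_B)/(1 − v_A v_B/c²) = (0.919 − 0.726)/(1 − 0.919×0.726) = 0.193/0.332806 = 0.57992; |u| = 0.57992c.
γ for this relative speed: γ = 1/√(1 − 0.336307) = 1.2275.
Ship A's interval is proper; time dilation gives Δt_B = γΔτ = 1.2275 × 339 years = 416.1 years.

416.1 years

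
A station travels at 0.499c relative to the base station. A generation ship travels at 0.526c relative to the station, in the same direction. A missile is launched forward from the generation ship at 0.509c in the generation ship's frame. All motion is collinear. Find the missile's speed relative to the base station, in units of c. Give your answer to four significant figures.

0.9346c

Apply u = (u'+v)/(1+u'v) twice. Missile in the station frame: (0.509+0.526)/(1+0.509·0.526) = 1.035/1.267734 = 0.81642c.
That velocity, transformed to the rest frame of the base station: (0.81642+0.499)/(1+0.81642·0.499) = 1.31542/1.40739358 = 0.93465c.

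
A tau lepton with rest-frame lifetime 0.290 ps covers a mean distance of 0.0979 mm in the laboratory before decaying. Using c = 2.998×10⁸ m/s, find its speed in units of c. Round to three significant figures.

d = βγcτ ⇒ βγ = d/(cτ) = 9.790×10^-5 m / (8.6942×10^-5 m) = 1.126.
β = (βγ)/√(1+(βγ)²) = 1.126/√2.26788 = 0.748.

0.748c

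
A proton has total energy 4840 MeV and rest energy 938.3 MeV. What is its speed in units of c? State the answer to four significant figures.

0.9810c

γ = E/(mc²) = 4840/938.3 = 5.1583.
β = √(1 − 1/γ²) = √(1 − 0.0375826) = √0.9624174 = 0.9810.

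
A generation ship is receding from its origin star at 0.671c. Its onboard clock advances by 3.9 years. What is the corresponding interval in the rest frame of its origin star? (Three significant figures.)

5.26 years

With β = 0.671, γ = 1/√(1 − 0.671²) = 1/√0.549759 = 1.3487.
Time dilation: Δt = γ·Δτ = 1.3487 × 3.9 = 5.26 years.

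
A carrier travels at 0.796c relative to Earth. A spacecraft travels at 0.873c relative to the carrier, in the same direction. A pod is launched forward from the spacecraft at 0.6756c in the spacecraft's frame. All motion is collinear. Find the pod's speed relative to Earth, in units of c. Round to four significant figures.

0.9970c

Compose velocities in two stages. Stage 1 (into S'): u₁ = (0.6756+0.873)/(1+0.6756×0.873) = 0.97409.
Stage 2 (into S): u = (0.97409+0.796)/(1+0.97409×0.796) = 0.99702, so the speed is 0.9970c.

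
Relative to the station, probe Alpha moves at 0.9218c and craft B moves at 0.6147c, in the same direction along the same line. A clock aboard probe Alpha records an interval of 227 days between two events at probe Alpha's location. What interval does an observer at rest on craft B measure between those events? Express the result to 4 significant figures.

321.7 days

Transform probe Alpha's velocity into craft B's frame: (0.9218 − 0.6147)/(1 − 0.9218·0.6147) = 0.3071/0.43336954, so the relative speed is 0.70863c.
At |u| = 0.70863c, γ = (1 − 0.502156)^(−1/2) = 1.4173.
The clock on probe Alpha records proper time, so craft B measures Δt = γΔτ = 1.4173 × 227 = 321.7 days.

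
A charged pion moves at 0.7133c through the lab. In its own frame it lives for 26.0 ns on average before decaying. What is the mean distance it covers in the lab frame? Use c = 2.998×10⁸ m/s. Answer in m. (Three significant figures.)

With β = 0.7133, γ = 1/√(1 − 0.7133²) = 1/√0.49120311 = 1.4268.
Lab-frame lifetime: Δt = γτ = 1.4268 × 26.0 ns = 37.097 ns.
Distance: d = vΔt = 0.7133 × 2.998×10⁸ m/s × 3.7097×10^-8 s = 7.93 m.

7.93 m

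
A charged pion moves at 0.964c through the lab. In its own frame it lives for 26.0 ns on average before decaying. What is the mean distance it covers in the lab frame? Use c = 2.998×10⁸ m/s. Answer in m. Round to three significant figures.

Lorentz factor: γ = (1 − 0.929296)^(−1/2) = 3.7608.
Lab-frame lifetime: Δt = γτ = 3.7608 × 26.0 ns = 97.781 ns.
Distance: d = vΔt = 0.964 × 2.998×10⁸ m/s × 9.7781×10^-8 s = 28.3 m.

28.3 m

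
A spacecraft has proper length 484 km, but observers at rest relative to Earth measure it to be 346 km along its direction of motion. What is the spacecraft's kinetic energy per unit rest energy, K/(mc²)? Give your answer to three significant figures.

From L = L₀/γ: γ = 484/346 = 1.39884.
K/(mc²) = γ − 1 = 1.39884 − 1 = 0.399.

0.399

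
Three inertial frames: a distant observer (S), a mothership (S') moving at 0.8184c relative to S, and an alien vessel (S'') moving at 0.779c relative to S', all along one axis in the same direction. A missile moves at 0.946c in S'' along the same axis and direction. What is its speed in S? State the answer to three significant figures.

0.999c

Apply u = (u'+v)/(1+u'v) twice. Missile in the mothership frame: (0.946+0.779)/(1+0.946·0.779) = 1.725/1.736934 = 0.99313c.
That velocity, transformed to the rest frame of a distant observer: (0.99313+0.8184)/(1+0.99313·0.8184) = 1.81153/1.812777592 = 0.99931c.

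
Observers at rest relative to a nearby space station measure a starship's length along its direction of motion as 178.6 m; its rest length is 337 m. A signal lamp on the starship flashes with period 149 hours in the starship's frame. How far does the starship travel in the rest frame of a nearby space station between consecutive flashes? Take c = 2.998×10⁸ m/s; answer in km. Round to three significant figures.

2.57×10^11 km

From L = L₀/γ: γ = 337/178.6 = 1.8869.
β = √(1 − 1/γ²) = 0.84802. Lab-frame period = γτ = 1.8869×149 hours = 281.15 hours. Distance = βc × γτ = 0.84802 × 2.998×10⁸ m/s × 1012140 s = 2.5732×10^14 m = 2.57×10^11 km.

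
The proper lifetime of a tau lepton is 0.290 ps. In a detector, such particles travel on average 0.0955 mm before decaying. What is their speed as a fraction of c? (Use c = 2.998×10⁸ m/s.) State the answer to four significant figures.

0.7395c

d = βγcτ ⇒ βγ = d/(cτ) = 9.550×10^-5 m / (8.6942×10^-5 m) = 1.0984.
β = (βγ)/√(1+(βγ)²) = 1.0984/√2.20648 = 0.7395.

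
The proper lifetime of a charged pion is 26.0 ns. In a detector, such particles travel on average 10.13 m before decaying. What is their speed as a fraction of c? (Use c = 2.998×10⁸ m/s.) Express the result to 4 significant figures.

d = βγcτ ⇒ βγ = d/(cτ) = 10.13 m / (7.7948 m) = 1.2996.
β = (βγ)/√(1+(βγ)²) = 1.2996/√2.68896 = 0.7925.

0.7925c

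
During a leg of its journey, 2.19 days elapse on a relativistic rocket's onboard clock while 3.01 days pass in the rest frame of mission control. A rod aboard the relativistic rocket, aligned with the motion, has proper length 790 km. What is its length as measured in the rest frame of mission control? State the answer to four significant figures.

The time-dilation ratio gives γ = 3.01/2.19 = 1.37443.
The rod contracts by the same γ: 790 km / 1.37443 = 574.8 km.

574.8 km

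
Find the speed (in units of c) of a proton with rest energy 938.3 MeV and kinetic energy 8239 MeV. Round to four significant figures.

K = (γ−1)mc², so γ = 1 + 8239/938.3 = 9.7808.
Then v/c = √(1 − γ⁻²) = √(1 − 0.0104532) = √0.9895468 = 0.9948.

0.9948c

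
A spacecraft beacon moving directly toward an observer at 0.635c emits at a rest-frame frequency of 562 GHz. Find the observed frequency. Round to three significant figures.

Relativistic Doppler (source moving toward): f_obs = f_src · √((1+β)/(1−β)).
With β = 0.635: factor = √(1.635/0.365) = 2.1165.
f_obs = 562 × 2.1165 = 1190 GHz.

1190 GHz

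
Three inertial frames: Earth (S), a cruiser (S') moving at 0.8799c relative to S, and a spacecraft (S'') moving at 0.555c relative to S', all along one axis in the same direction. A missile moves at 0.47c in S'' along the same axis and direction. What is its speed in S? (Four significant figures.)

Compose velocities in two stages. Stage 1 (into S'): u₁ = (0.47+0.555)/(1+0.47×0.555) = 0.81294.
Stage 2 (into S): u = (0.81294+0.8799)/(1+0.81294×0.8799) = 0.9869, so the speed is 0.9869c.

0.9869c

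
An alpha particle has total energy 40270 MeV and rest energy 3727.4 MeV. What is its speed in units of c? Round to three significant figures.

γ = E/(mc²) = 40270/3727.4 = 10.804.
β = √(1 − 1/γ²) = √(1 − 0.00856704) = √0.99143296 = 0.996.

0.996c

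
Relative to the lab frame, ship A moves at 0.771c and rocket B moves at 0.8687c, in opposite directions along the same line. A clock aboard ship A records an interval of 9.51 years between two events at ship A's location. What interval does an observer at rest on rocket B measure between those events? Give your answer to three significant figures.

50.3 years

The velocity of ship A relative to rocket B is (0.771 + 0.8687)c / (1 + 0.771×0.8687) = 0.98199c; relative speed 0.98199c.
γ for this relative speed: γ = 1/√(1 − 0.964304) = 5.2929.
The clock on ship A records proper time, so rocket B measures Δt = γΔτ = 5.2929 × 9.51 = 50.3 years.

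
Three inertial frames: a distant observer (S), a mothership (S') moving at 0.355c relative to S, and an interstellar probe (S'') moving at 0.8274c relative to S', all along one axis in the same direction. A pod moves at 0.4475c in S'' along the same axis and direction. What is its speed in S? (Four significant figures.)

0.9663c

Apply u = (u'+v)/(1+u'v) twice. Pod in the mothership frame: (0.4475+0.8274)/(1+0.4475·0.8274) = 1.2749/1.3702615 = 0.93041c.
That velocity, transformed to the rest frame of a distant observer: (0.93041+0.355)/(1+0.93041·0.355) = 1.28541/1.33029555 = 0.96626c.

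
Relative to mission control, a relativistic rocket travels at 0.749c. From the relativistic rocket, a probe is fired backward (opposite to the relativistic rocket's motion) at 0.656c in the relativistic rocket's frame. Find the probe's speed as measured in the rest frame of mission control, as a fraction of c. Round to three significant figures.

Relativistic velocity addition: u = (u' + v)/(1 + u'v/c²), with u' = −0.656c and v = 0.749c.
Numerator: −0.656 + 0.749 = 0.093. Denominator: 1 + (−0.656)(0.749) = 0.508656.
u = 0.093/0.508656 = 0.18283, so the speed is 0.183c.

0.183c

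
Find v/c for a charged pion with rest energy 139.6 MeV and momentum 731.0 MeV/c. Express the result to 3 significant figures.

pc/(mc²) = 731.0/139.6 = 5.2364 = βγ = β/√(1−β²).
So β² = x²/(1 + x²) with x = 5.2364: x² = 27.4199, β² = 27.4199/28.4199 = 0.964813, β = 0.982.

0.982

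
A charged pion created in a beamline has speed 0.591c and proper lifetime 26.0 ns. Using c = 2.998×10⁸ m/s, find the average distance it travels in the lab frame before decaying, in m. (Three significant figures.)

γ = 1/√(1 − β²) = 1/√(1 − 0.349281) = 1/√0.650719 = 1/0.806672 = 1.2397.
Lab-frame lifetime: Δt = γτ = 1.2397 × 26.0 ns = 32.232 ns.
Distance: d = vΔt = 0.591 × 2.998×10⁸ m/s × 3.2232×10^-8 s = 5.71 m.

5.71 m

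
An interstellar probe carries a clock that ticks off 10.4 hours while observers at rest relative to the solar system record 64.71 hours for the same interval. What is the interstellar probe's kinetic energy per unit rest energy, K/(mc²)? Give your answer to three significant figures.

5.22

The time-dilation ratio gives γ = 64.71/10.4 = 6.22212.
K/(mc²) = γ − 1 = 6.22212 − 1 = 5.22.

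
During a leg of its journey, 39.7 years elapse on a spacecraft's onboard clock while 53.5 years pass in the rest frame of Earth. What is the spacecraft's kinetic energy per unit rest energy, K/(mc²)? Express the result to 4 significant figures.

0.3476

The time-dilation ratio gives γ = 53.5/39.7 = 1.34761.
Since K = (γ−1)mc², K/(mc²) = 1.34761 − 1 = 0.3476.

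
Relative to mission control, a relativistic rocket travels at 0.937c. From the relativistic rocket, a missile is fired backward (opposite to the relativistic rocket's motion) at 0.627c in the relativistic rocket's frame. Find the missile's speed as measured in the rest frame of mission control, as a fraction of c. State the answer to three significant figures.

0.752c

Relativistic velocity addition: u = (u' + v)/(1 + u'v/c²), with u' = −0.627c and v = 0.937c.
Numerator: −0.627 + 0.937 = 0.31. Denominator: 1 + (−0.627)(0.937) = 0.412501.
u = 0.31/0.412501 = 0.75151, so the speed is 0.752c.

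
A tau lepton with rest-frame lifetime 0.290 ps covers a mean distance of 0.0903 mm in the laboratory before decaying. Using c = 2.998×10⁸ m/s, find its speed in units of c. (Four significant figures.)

0.7204c

d = βγcτ ⇒ βγ = d/(cτ) = 9.030×10^-5 m / (8.6942×10^-5 m) = 1.0386.
β = (βγ)/√(1+(βγ)²) = 1.0386/√2.07869 = 0.7204.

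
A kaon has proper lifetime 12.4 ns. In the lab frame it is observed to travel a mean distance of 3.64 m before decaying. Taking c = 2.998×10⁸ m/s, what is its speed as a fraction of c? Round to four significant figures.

0.6996c

d = βγcτ ⇒ βγ = d/(cτ) = 3.640 m / (3.71752 m) = 0.97915.
β = (βγ)/√(1+(βγ)²) = 0.97915/√1.958735 = 0.6996.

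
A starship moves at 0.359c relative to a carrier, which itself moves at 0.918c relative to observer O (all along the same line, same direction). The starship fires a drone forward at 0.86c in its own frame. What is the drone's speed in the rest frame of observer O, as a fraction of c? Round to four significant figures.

0.9970c

Apply u = (u'+v)/(1+u'v) twice. Drone in the carrier frame: (0.86+0.359)/(1+0.86·0.359) = 1.219/1.30874 = 0.93143c.
That velocity, transformed to the rest frame of observer O: (0.93143+0.918)/(1+0.93143·0.918) = 1.84943/1.85505274 = 0.99697c.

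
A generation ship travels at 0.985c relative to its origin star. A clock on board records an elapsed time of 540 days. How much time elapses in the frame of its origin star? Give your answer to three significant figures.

β² = 0.970225, so γ = 1/√0.029775 = 5.7953.
Time dilation: Δt = γ·Δτ = 5.7953 × 540 = 3130 days.

3130 days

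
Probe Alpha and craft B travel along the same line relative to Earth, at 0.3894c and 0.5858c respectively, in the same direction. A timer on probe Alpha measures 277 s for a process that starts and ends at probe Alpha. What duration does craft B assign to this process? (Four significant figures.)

286.4 s

Speed of probe Alpha in craft B's frame: u = (v_A − v_B)/(1 − v_A v_B/c²) = (0.3894 − 0.5858)/(1 − 0.3894×0.5858) = −0.1964/0.77188948 = −0.25444; |u| = 0.25444c.
γ for this relative speed: γ = 1/√(1 − 0.0647397) = 1.034.
Probe Alpha's interval is proper; time dilation gives Δt_B = γΔτ = 1.034 × 277 s = 286.4 s.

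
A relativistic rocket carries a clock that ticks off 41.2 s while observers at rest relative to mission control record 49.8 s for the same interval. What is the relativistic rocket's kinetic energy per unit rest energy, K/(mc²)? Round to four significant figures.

0.2087

The time-dilation ratio gives γ = 49.8/41.2 = 1.20874.
K/(mc²) = γ − 1 = 1.20874 − 1 = 0.2087.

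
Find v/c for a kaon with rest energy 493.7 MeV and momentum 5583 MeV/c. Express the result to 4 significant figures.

0.9961

βγ = pc/(mc²) = 5583/493.7 = 11.308.
Since γ² = 1 + (βγ)² = 128.871, γ = √128.871 = 11.3521, and β = (βγ)/γ = 11.308/11.3521 = 0.9961.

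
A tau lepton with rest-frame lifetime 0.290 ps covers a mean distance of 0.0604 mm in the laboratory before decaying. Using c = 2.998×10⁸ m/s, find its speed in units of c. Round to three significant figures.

0.571c

Lab distance = (lab lifetime)·v = γτ·βc, so βγ = d/(cτ) = 6.040×10^-5/(2.998×10⁸ × 2.900×10^-13) = 0.69472.
With βγ = 0.69472: γ² = 1 + (βγ)² = 1.482636, and β = (βγ)/γ = 0.69472/1.21764 = 0.571.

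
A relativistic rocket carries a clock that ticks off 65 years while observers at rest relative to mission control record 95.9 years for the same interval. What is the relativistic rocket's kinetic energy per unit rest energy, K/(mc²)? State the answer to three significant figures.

0.475

The time-dilation ratio gives γ = 95.9/65 = 1.47538.
Since K = (γ−1)mc², K/(mc²) = 1.47538 − 1 = 0.475.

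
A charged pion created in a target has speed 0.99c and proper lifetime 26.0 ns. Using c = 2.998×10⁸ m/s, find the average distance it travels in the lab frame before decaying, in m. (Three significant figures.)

54.7 m

γ = 1/√(1 − β²) = 1/√(1 − 0.9801) = 1/√0.0199 = 1/0.141067 = 7.0888.
Lab-frame lifetime: Δt = γτ = 7.0888 × 26.0 ns = 184.31 ns.
Distance: d = vΔt = 0.99 × 2.998×10⁸ m/s × 1.8431×10^-7 s = 54.7 m.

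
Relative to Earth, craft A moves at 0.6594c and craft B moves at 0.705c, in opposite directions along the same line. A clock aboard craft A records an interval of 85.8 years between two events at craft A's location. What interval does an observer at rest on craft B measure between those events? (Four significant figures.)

Transform craft A's velocity into craft B's frame: (0.6594 + 0.705)/(1 + 0.6594·0.705) = 1.3644/1.464877, so the relative speed is 0.93141c.
γ for this relative speed: γ = 1/√(1 − 0.867525) = 2.7475.
Craft A's interval is proper; time dilation gives Δt_B = γΔτ = 2.7475 × 85.8 years = 235.7 years.

235.7 years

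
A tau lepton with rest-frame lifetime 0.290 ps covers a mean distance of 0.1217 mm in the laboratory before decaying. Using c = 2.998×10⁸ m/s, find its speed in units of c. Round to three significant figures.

Lab distance = (lab lifetime)·v = γτ·βc, so βγ = d/(cτ) = 1.217×10^-4/(2.998×10⁸ × 2.900×10^-13) = 1.3998.
With βγ = 1.3998: γ² = 1 + (βγ)² = 2.95944, and β = (βγ)/γ = 1.3998/1.7203 = 0.814.

0.814c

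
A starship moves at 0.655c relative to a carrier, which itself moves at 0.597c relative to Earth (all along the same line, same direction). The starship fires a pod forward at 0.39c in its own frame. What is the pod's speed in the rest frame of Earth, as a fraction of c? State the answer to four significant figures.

Compose velocities in two stages. Stage 1 (into S'): u₁ = (0.39+0.655)/(1+0.39×0.655) = 0.83237.
Stage 2 (into S): u = (0.83237+0.597)/(1+0.83237×0.597) = 0.95487, so the speed is 0.9549c.

0.9549c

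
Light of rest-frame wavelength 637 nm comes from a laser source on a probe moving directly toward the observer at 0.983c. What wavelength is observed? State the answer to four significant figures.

Relativistic Doppler for wavelength: λ_obs = λ_src · √((1−β)/(1+β)).
With β = 0.983: factor = √(0.017/1.983) = 0.09259.
λ_obs = 637 × 0.09259 = 58.98 nm.

58.98 nm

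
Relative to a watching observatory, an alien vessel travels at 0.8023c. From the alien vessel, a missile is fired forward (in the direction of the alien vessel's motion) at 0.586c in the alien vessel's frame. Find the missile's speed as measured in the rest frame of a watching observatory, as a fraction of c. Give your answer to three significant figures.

In units of c, u = (u' + v)/(1 + u'v) with u' = 0.586 and v = 0.8023.
Numerator: 0.586 + 0.8023 = 1.3883. Denominator: 1 + (0.586)(0.8023) = 1.4701478.
u = 1.3883/1.4701478 = 0.94433, so the speed is 0.944c.

0.944c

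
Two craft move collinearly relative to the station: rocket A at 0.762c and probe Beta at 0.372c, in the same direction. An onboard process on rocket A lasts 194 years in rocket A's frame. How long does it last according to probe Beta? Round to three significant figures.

The velocity of rocket A relative to probe Beta is (0.762 − 0.372)c / (1 − 0.762×0.372) = 0.54429c; relative speed 0.54429c.
γ for this relative speed: γ = 1/√(1 − 0.296252) = 1.192.
The clock on rocket A records proper time, so probe Beta measures Δt = γΔτ = 1.192 × 194 = 231 years.

231 years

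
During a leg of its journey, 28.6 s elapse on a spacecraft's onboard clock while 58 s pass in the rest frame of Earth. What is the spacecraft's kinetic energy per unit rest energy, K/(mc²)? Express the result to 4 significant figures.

1.028

From Δt = γΔτ: γ = 58/28.6 = 2.02797.
Since K = (γ−1)mc², K/(mc²) = 2.02797 − 1 = 1.028.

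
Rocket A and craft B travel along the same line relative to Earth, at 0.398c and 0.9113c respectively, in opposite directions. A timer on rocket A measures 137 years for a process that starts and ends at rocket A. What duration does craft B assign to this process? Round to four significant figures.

Speed of rocket A in craft B's frame: u = (v_A + v_B)/(1 + v_A v_B/c²) = (0.398 + 0.9113)/(1 + 0.398×0.9113) = 1.3093/1.3626974 = 0.96081; |u| = 0.96081c.
At |u| = 0.96081c, γ = (1 − 0.923156)^(−1/2) = 3.6074.
The clock on rocket A records proper time, so craft B measures Δt = γΔτ = 3.6074 × 137 = 494.2 years.

494.2 years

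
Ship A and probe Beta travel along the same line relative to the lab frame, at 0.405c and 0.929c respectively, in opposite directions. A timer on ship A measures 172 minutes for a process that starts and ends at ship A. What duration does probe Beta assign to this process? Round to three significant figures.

Speed of ship A in probe Beta's frame: u = (v_A + v_B)/(1 + v_A v_B/c²) = (0.405 + 0.929)/(1 + 0.405×0.929) = 1.334/1.376245 = 0.9693; |u| = 0.9693c.
γ for this relative speed: γ = 1/√(1 − 0.939542) = 4.067.
The clock on ship A records proper time, so probe Beta measures Δt = γΔτ = 4.067 × 172 = 700 minutes.

700 minutes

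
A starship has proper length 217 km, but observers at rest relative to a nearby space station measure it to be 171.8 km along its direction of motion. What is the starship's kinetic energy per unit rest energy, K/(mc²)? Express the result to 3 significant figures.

0.263

γ = L₀/L = 217/171.8 = 1.2631.
K/(mc²) = γ − 1 = 1.2631 − 1 = 0.263.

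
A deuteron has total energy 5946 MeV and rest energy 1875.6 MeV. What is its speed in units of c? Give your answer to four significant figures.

Total energy E = γmc² gives γ = 5946/1875.6 = 3.1702.
Hence β = √(1 − 1/γ²) = √(1 − 0.0995008) = √0.9004992 = 0.9489.

0.9489c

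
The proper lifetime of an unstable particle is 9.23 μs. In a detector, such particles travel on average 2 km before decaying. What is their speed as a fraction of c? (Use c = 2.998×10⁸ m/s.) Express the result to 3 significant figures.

Lab distance = (lab lifetime)·v = γτ·βc, so βγ = d/(cτ) = 2000/(2.998×10⁸ × 9.230×10^-6) = 0.72276.
With βγ = 0.72276: γ² = 1 + (βγ)² = 1.522382, and β = (βγ)/γ = 0.72276/1.23385 = 0.586.

0.586c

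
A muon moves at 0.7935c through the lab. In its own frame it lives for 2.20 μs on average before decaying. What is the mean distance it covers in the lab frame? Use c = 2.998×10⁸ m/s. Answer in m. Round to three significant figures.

γ = 1/√(1 − β²) = 1/√(1 − 0.62964225) = 1/√0.37035775 = 1/0.60857 = 1.6432.
Lab-frame lifetime: Δt = γτ = 1.6432 × 2.20 μs = 3.615 μs.
Distance: d = vΔt = 0.7935 × 2.998×10⁸ m/s × 3.6150×10^-6 s = 860 m.

860 m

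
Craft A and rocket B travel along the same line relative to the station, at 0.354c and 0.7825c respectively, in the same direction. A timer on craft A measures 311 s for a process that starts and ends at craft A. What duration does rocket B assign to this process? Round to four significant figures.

386.1 s

Transform craft A's velocity into rocket B's frame: (0.354 − 0.7825)/(1 − 0.354·0.7825) = −0.4285/0.722995, so the relative speed is 0.59267c.
γ for this relative speed: γ = 1/√(1 − 0.351258) = 1.2415.
The clock on craft A records proper time, so rocket B measures Δt = γΔτ = 1.2415 × 311 = 386.1 s.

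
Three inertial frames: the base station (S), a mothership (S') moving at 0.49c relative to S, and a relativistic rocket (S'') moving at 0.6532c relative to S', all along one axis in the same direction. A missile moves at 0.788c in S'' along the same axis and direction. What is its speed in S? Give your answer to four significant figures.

0.9831c

Compose velocities in two stages. Stage 1 (into S'): u₁ = (0.788+0.6532)/(1+0.788×0.6532) = 0.95146.
Stage 2 (into S): u = (0.95146+0.49)/(1+0.95146×0.49) = 0.98312, so the speed is 0.9831c.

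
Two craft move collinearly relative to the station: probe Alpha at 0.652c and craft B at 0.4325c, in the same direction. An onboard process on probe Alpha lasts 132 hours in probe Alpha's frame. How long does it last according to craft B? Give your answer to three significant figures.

139 hours

Transform probe Alpha's velocity into craft B's frame: (0.652 − 0.4325)/(1 − 0.652·0.4325) = 0.2195/0.71801, so the relative speed is 0.30571c.
γ for this relative speed: γ = 1/√(1 − 0.0934586) = 1.0503.
Probe Alpha's interval is proper; time dilation gives Δt_B = γΔτ = 1.0503 × 132 hours = 139 hours.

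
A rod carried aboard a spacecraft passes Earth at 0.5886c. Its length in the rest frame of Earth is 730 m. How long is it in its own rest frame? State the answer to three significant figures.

Lorentz factor: γ = (1 − 0.34644996)^(−1/2) = 1.237.
Proper length: L₀ = γ·L = 1.237 × 730 = 903 m.

903 m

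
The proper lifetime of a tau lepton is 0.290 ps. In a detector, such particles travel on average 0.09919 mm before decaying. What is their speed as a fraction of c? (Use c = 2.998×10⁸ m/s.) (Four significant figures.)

Lab distance = (lab lifetime)·v = γτ·βc, so βγ = d/(cτ) = 9.919×10^-5/(2.998×10⁸ × 2.900×10^-13) = 1.1409.
With βγ = 1.1409: γ² = 1 + (βγ)² = 2.30165, and β = (βγ)/γ = 1.1409/1.51712 = 0.7520.

0.7520c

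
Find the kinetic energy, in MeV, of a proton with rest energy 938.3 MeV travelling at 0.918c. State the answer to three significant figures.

With β = 0.918, γ = 1/√(1 − 0.918²) = 1/√0.157276 = 2.5216.
Kinetic energy: K = (γ − 1)mc² = (2.5216 − 1) × 938.3 MeV = 1.5216 × 938.3 = 1430 MeV.

1430 MeV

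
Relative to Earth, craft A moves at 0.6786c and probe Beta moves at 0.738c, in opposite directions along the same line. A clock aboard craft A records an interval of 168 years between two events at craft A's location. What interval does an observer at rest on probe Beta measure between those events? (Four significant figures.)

Speed of craft A in probe Beta's frame: u = (v_A + v_B)/(1 + v_A v_B/c²) = (0.6786 + 0.738)/(1 + 0.6786×0.738) = 1.4166/1.5008068 = 0.94389; |u| = 0.94389c.
At |u| = 0.94389c, γ = (1 − 0.890928)^(−1/2) = 3.0279.
The clock on craft A records proper time, so probe Beta measures Δt = γΔτ = 3.0279 × 168 = 508.7 years.

508.7 years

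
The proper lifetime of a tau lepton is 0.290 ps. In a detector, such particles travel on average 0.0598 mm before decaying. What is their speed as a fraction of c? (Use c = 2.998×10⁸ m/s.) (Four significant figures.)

Let x = d/(cτ) = 5.980×10^-5 m / (2.998×10⁸ m/s × 2.900×10^-13 s) = 0.68781. Since d = βγcτ, x = βγ = β/√(1−β²).
Solving: β² = x²/(1+x²) = 0.473083/1.473083 = 0.321152, so β = 0.5667.

0.5667c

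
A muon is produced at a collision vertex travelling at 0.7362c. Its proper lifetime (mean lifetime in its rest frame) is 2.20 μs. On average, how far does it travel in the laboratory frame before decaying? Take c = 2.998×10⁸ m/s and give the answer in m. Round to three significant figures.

717 m

γ = 1/√(1 − β²) = 1/√(1 − 0.54199044) = 1/√0.45800956 = 1/0.676764 = 1.4776.
Lab-frame lifetime: Δt = γτ = 1.4776 × 2.20 μs = 3.2507 μs.
Distance: d = vΔt = 0.7362 × 2.998×10⁸ m/s × 3.2507×10^-6 s = 717 m.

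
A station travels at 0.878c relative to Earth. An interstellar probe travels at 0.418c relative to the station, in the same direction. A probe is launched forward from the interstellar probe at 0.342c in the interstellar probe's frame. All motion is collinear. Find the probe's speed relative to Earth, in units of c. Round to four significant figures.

Apply u = (u'+v)/(1+u'v) twice. Probe in the station frame: (0.342+0.418)/(1+0.342·0.418) = 0.76/1.142956 = 0.66494c.
That velocity, transformed to the rest frame of Earth: (0.66494+0.878)/(1+0.66494·0.878) = 1.54294/1.58381732 = 0.97419c.

0.9742c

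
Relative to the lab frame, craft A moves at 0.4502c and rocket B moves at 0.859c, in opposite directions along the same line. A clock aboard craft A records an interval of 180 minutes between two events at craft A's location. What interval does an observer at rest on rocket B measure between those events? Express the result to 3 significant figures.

546 minutes

Transform craft A's velocity into rocket B's frame: (0.4502 + 0.859)/(1 + 0.4502·0.859) = 1.3092/1.3867218, so the relative speed is 0.9441c.
At |u| = 0.9441c, γ = (1 − 0.891325)^(−1/2) = 3.0334.
Craft A's interval is proper; time dilation gives Δt_B = γΔτ = 3.0334 × 180 minutes = 546 minutes.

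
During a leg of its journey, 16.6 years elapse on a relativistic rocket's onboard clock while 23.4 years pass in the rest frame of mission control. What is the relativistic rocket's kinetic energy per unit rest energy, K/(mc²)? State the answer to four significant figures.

The time-dilation ratio gives γ = 23.4/16.6 = 1.40964.
Since K = (γ−1)mc², K/(mc²) = 1.40964 − 1 = 0.4096.

0.4096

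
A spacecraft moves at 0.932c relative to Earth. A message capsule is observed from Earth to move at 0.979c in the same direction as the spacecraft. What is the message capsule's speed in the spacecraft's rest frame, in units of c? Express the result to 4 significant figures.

Transform to the spacecraft's frame: u' = (u − v)/(1 − uv/c²).
u' = (0.979 − 0.932)/(1 − 0.979×0.932) = 0.047/0.087572 = 0.5367.
Speed in the spacecraft's frame: 0.5367c (in the same direction).

0.5367c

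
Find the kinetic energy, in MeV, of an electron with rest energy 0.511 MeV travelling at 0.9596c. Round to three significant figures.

With β = 0.9596, γ = 1/√(1 − 0.9596²) = 1/√0.07916784 = 3.5541.
Kinetic energy: K = (γ − 1)mc² = (3.5541 − 1) × 0.511 MeV = 2.5541 × 0.511 = 1.31 MeV.

1.31 MeV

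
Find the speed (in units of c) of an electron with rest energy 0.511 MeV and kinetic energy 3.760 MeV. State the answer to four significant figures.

0.9928c

K = (γ−1)mc², so γ = 1 + 3.760/0.511 = 8.3581.
Then v/c = √(1 − γ⁻²) = √(1 − 0.0143148) = √0.9856852 = 0.9928.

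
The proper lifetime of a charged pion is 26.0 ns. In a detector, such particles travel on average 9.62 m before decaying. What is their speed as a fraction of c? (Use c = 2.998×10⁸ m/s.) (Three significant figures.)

Lab distance = (lab lifetime)·v = γτ·βc, so βγ = d/(cτ) = 9.620/(2.998×10⁸ × 2.600×10^-8) = 1.2342.
With βγ = 1.2342: γ² = 1 + (βγ)² = 2.52325, and β = (βγ)/γ = 1.2342/1.58847 = 0.777.

0.777c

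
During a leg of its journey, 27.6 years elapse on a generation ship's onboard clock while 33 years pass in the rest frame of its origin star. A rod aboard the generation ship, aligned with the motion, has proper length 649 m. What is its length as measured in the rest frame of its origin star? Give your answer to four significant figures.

542.8 m

From Δt = γΔτ: γ = 33/27.6 = 1.19565.
The rod contracts by the same γ: 649 m / 1.19565 = 542.8 m.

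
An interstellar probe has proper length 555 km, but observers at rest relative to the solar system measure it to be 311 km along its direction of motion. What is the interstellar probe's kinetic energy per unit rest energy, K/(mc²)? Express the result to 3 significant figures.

0.785

Length contraction gives γ = L₀/L = 555/311 = 1.78457.
Since K = (γ−1)mc², K/(mc²) = 1.78457 − 1 = 0.785.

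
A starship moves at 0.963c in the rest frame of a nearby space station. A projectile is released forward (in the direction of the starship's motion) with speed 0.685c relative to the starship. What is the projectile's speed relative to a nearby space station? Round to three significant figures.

0.993c

In units of c, u = (u' + v)/(1 + u'v) with u' = 0.685 and v = 0.963.
Numerator: 0.685 + 0.963 = 1.648. Denominator: 1 + (0.685)(0.963) = 1.659655.
u = 1.648/1.659655 = 0.99298, so the speed is 0.993c.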